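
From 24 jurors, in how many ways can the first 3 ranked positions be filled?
P(24,3) = 24!/(24-3)! = 12144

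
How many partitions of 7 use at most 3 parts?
By conjugation, equals partitions of 7 into parts ≤ 3. Let r_j(i) = number of partitions of i into parts ≤ j, for i = 0..7. r_1(i) = 1 for all i; r_j(i) = r_{j-1}(i) + r_j(i-j). Rows j = 2..3: ≤2: 1 1 2 2 3 3 4 4; ≤3: 1 1 2 3 4 5 7 8. r_3(7) = 8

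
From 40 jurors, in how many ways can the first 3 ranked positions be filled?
P(40,3) = 40!/(40-3)! = 59280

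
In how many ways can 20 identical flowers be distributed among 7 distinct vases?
C(20+7-1, 7-1) = C(26, 6) = 230230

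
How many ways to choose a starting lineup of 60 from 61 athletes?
C(61,60) = 61!/(60!×1!) = 61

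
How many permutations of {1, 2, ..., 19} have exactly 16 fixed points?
Choose the 16 fixed points C(19,16) = 969, derange the rest: !3 = Σ_{j=0}^{3} (-1)^j·3!/j! = 6 - 6 + 3 - 1 = 2. Product = 969 × 2 = 1938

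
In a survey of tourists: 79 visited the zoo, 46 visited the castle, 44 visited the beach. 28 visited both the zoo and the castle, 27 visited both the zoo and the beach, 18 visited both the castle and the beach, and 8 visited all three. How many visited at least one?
|A∪B∪C| = 79+46+44-28-27-18+8 = 104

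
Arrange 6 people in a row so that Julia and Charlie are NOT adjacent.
Total - adjacent = 6! - (6-1)!×2 = 720 - 240 = 480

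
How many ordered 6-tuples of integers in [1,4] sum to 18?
Coefficient of x^18 in (x + x² + ... + x^4)^6. By inclusion-exclusion on dice exceeding 4: Σ_j (-1)^j C(6,j)·C(18-1-4j, 5) = C(6,0)·C(17,5) - C(6,1)·C(13,5) + C(6,2)·C(9,5) - C(6,3)·C(5,5) = 1·6188 - 6·1287 + 15·126 - 20·1 = 336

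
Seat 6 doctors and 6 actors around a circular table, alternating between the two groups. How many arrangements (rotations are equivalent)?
Fix one of the doctors: (6-1)! ways for the remaining doctors, × 6! ways for the actors = 120 × 720 = 86400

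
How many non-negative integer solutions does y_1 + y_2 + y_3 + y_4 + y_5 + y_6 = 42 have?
C(42+6-1, 6-1) = C(47, 5) = 1533939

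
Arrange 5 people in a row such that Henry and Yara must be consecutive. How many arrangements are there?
Treat the 2 as one block: (5-2+1)! × 2! = 24 × 2 = 48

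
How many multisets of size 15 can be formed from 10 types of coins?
C(15+10-1, 10-1) = C(24, 9) = 1307504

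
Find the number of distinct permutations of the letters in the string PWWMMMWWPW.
10! / (2! × 5! × 3!) = 2520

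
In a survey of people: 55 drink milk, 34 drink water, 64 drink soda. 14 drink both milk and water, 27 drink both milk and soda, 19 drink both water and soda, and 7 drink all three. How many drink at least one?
|A∪B∪C| = 55+34+64-14-27-19+7 = 100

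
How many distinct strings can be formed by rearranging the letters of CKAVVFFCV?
9! / (2! × 1! × 2! × 3! × 1!) = 15120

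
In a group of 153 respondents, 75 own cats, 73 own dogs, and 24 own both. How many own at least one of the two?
|A∪B| = |A| + |B| - |A∩B| = 75 + 73 - 24 = 124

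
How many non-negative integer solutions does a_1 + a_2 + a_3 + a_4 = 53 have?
C(53+4-1, 4-1) = C(56, 3) = 27720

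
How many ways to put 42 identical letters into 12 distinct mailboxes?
C(42+12-1, 12-1) = C(53, 11) = 76223753060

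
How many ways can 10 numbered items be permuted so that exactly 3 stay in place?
Choose the 3 fixed points C(10,3) = 120, derange the rest: !7 = Σ_{j=0}^{7} (-1)^j·7!/j! = 5040 - 5040 + 2520 - 840 + 210 - 42 + 7 - 1 = 1854. Product = 120 × 1854 = 222480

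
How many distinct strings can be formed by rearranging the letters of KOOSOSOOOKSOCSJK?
16! / (7! × 1! × 4! × 3! × 1!) = 28828800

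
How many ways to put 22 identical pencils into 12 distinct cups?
C(22+12-1, 12-1) = C(33, 11) = 193536720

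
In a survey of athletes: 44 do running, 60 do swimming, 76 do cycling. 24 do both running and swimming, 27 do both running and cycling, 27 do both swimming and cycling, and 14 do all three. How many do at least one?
|A∪B∪C| = 44+60+76-24-27-27+14 = 116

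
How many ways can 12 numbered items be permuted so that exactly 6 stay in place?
Choose the 6 fixed points C(12,6) = 924, derange the rest: !6 = Σ_{j=0}^{6} (-1)^j·6!/j! = 720 - 720 + 360 - 120 + 30 - 6 + 1 = 265. Product = 924 × 265 = 244860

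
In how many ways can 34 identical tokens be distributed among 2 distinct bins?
C(34+2-1, 2-1) = C(35, 1) = 35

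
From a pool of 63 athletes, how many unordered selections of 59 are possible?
C(63,59) = 63!/(59!×4!) = 595665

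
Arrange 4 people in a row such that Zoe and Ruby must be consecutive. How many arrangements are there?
Treat the 2 as one block: (4-2+1)! × 2! = 6 × 2 = 12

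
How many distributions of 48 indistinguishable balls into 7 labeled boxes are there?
C(48+7-1, 7-1) = C(54, 6) = 25827165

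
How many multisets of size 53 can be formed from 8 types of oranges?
C(53+8-1, 8-1) = C(60, 7) = 386206920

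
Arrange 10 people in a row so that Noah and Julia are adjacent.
Treat as block: (10-1)! × 2! = 362880 × 2 = 725760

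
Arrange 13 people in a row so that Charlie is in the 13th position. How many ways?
Fix one position: (13-1)! = 479001600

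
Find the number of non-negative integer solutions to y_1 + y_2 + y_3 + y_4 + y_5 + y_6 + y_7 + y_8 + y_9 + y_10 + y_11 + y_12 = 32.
C(32+12-1, 12-1) = C(43, 11) = 5752004349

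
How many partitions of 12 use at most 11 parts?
By conjugation, equals partitions of 12 into parts ≤ 11. Let r_j(i) = number of partitions of i into parts ≤ j, for i = 0..12. r_1(i) = 1 for all i; r_j(i) = r_{j-1}(i) + r_j(i-j). Rows j = 2..11: ≤2: 1 1 2 2 3 3 4 4 5 5 6 6 7; ≤3: 1 1 2 3 4 5 7 8 10 12 14 16 19; ≤4: 1 1 2 3 5 6 9 11 15 18 23 27 34; ≤5: 1 1 2 3 5 7 10 13 18 23 30 37 47; ≤6: 1 1 2 3 5 7 11 14 20 26 35 44 58; ≤7: 1 1 2 3 5 7 11 15 21 28 38 49 65; ≤8: 1 1 2 3 5 7 11 15 22 29 40 52 70; ≤9: 1 1 2 3 5 7 11 15 22 30 41 54 73; ≤10: 1 1 2 3 5 7 11 15 22 30 42 55 75; ≤11: 1 1 2 3 5 7 11 15 22 30 42 56 76. r_11(12) = 76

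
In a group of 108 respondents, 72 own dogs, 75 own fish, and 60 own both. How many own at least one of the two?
|A∪B| = |A| + |B| - |A∩B| = 72 + 75 - 60 = 87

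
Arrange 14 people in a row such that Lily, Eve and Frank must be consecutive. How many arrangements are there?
Treat the 3 as one block: (14-3+1)! × 3! = 479001600 × 6 = 2874009600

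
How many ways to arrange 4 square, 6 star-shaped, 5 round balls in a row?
15! / (4! × 6! × 5!) = 630630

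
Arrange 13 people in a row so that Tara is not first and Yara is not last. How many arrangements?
By inclusion-exclusion: 13! - 2×(13-1)! + (13-2)! = 6227020800 - 958003200 + 39916800 = 5308934400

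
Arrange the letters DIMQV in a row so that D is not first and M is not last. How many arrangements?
By inclusion-exclusion: 5! - 2×(5-1)! + (5-2)! = 120 - 48 + 6 = 78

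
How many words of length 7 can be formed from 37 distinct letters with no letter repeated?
P(37,7) = 37!/(37-7)! = 51889178880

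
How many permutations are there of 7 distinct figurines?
7! = 5040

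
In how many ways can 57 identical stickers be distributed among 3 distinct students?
C(57+3-1, 3-1) = C(59, 2) = 1711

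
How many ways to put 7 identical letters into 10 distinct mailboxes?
C(7+10-1, 10-1) = C(16, 9) = 11440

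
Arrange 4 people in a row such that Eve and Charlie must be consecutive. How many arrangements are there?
Treat the 2 as one block: (4-2+1)! × 2! = 6 × 2 = 12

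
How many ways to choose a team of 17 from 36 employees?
C(36,17) = 36!/(17!×19!) = 8597496600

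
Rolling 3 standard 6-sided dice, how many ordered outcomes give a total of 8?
Coefficient of x^8 in (x + x² + ... + x^6)^3. By inclusion-exclusion on dice exceeding 6: Σ_j (-1)^j C(3,j)·C(8-1-6j, 2) = C(3,0)·C(7,2) = 1·21 = 21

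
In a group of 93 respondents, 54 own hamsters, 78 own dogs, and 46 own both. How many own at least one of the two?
|A∪B| = |A| + |B| - |A∩B| = 54 + 78 - 46 = 86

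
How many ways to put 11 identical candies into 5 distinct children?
C(11+5-1, 5-1) = C(15, 4) = 1365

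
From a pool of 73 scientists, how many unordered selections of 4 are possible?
C(73,4) = 73!/(4!×69!) = 1088430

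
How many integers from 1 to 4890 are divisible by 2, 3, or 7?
⌊4890/2⌋+⌊4890/3⌋+⌊4890/7⌋ - ⌊4890/6⌋-⌊4890/14⌋-⌊4890/21⌋ + ⌊4890/42⌋ = 2445+1630+698 - 815-349-232 + 116 = 3493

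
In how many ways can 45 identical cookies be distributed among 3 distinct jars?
C(45+3-1, 3-1) = C(47, 2) = 1081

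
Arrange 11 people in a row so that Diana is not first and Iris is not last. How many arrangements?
By inclusion-exclusion: 11! - 2×(11-1)! + (11-2)! = 39916800 - 7257600 + 362880 = 33022080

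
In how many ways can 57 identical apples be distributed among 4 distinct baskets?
C(57+4-1, 4-1) = C(60, 3) = 34220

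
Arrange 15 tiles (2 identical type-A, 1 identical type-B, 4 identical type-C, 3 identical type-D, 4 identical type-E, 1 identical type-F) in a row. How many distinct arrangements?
15! / (2! × 1! × 4! × 3! × 4! × 1!) = 189189000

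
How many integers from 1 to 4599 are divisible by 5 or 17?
⌊4599/5⌋ + ⌊4599/17⌋ - ⌊4599/85⌋ = 919 + 270 - 54 = 1135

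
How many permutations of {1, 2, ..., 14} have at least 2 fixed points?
Exactly j fixed points: C(14,j)·!(14-j); sum over j ≥ 2 (derangement numbers via !m = (m-1)·(!(m-1) + !(m-2)): !0..!12 = 1, 0, 1, 2, 9, 44, 265, 1854, 14833, 133496, 1334961, 14684570, 176214841). Σ_{j=2}^{14} C(14,j)·!(14-j) = C(14,2)·!12 + C(14,3)·!11 + C(14,4)·!10 + C(14,5)·!9 + C(14,6)·!8 + C(14,7)·!7 + C(14,8)·!6 + C(14,9)·!5 + C(14,10)·!4 + C(14,11)·!3 + C(14,12)·!2 + C(14,13)·!1 + C(14,14)·!0 = 91·176214841 + 364·14684570 + 1001·1334961 + 2002·133496 + 3003·14833 + 3432·1854 + 3003·265 + 2002·44 + 1001·9 + 364·2 + 91·1 + 14·0 + 1·1 = 23036089103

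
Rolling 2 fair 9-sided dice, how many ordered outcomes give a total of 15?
Coefficient of x^15 in (x + x² + ... + x^9)^2. By inclusion-exclusion on dice exceeding 9: Σ_j (-1)^j C(2,j)·C(15-1-9j, 1) = C(2,0)·C(14,1) - C(2,1)·C(5,1) = 1·14 - 2·5 = 4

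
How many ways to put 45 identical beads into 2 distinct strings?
C(45+2-1, 2-1) = C(46, 1) = 46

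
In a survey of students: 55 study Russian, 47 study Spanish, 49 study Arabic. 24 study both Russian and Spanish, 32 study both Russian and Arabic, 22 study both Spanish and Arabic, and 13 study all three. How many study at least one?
|A∪B∪C| = 55+47+49-24-32-22+13 = 86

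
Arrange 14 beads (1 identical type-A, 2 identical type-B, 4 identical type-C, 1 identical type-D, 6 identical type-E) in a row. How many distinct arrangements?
14! / (1! × 2! × 4! × 1! × 6!) = 2522520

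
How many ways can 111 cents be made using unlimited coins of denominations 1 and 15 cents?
Coefficient of x^111 in 1/(1-x^1) · 1/(1-x^15). Use j coins of 15 for j = 0..⌊111/15⌋ = 7, the rest in 1s: 7 + 1 = 8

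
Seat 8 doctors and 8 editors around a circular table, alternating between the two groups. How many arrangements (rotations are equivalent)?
Fix one of the doctors: (8-1)! ways for the remaining doctors, × 8! ways for the editors = 5040 × 40320 = 203212800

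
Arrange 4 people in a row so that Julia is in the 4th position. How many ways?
Fix one position: (4-1)! = 6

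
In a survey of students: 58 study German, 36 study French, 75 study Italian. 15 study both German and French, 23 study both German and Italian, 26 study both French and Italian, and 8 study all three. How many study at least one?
|A∪B∪C| = 58+36+75-15-23-26+8 = 113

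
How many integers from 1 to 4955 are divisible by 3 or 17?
⌊4955/3⌋ + ⌊4955/17⌋ - ⌊4955/51⌋ = 1651 + 291 - 97 = 1845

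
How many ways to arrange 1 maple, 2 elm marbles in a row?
3! / (1! × 2!) = 3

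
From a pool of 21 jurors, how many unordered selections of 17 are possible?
C(21,17) = 21!/(17!×4!) = 5985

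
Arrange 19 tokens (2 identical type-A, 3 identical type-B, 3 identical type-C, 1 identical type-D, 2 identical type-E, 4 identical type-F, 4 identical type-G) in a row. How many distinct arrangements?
19! / (2! × 3! × 3! × 1! × 2! × 4! × 4!) = 1466593128000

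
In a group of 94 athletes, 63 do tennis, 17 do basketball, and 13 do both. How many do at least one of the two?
|A∪B| = |A| + |B| - |A∩B| = 63 + 17 - 13 = 67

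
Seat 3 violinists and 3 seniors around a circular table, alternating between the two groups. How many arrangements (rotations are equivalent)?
Fix one of the violinists: (3-1)! ways for the remaining violinists, × 3! ways for the seniors = 2 × 6 = 12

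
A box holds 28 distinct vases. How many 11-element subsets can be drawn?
C(28,11) = 28!/(11!×17!) = 21474180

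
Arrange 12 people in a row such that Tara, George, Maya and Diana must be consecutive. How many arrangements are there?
Treat the 4 as one block: (12-4+1)! × 4! = 362880 × 24 = 8709120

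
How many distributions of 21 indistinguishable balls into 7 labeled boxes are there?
C(21+7-1, 7-1) = C(27, 6) = 296010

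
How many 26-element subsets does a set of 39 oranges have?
C(39,26) = 39!/(26!×13!) = 8122425444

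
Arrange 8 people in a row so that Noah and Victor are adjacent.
Treat as block: (8-1)! × 2! = 5040 × 2 = 10080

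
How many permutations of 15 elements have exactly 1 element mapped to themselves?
Choose the 1 fixed point C(15,1) = 15, derange the rest: !14 = Σ_{j=0}^{14} (-1)^j·14!/j! = 87178291200 - 87178291200 + 43589145600 - 14529715200 + 3632428800 - 726485760 + 121080960 - 17297280 + 2162160 - 240240 + 24024 - 2184 + 182 - 14 + 1 = 32071101049. Product = 15 × 32071101049 = 481066515735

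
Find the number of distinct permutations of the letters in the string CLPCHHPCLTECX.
13! / (1! × 1! × 2! × 2! × 1! × 2! × 4!) = 32432400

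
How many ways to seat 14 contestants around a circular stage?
Circular: fix one position, arrange the rest. (14-1)! = 6227020800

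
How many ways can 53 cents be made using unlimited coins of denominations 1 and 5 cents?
Coefficient of x^53 in 1/(1-x^1) · 1/(1-x^5). Use j coins of 5 for j = 0..⌊53/5⌋ = 10, the rest in 1s: 10 + 1 = 11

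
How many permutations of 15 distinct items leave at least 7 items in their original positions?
Exactly j fixed points: C(15,j)·!(15-j); sum over j ≥ 7 (derangement numbers via !m = (m-1)·(!(m-1) + !(m-2)): !0..!8 = 1, 0, 1, 2, 9, 44, 265, 1854, 14833). Σ_{j=7}^{15} C(15,j)·!(15-j) = C(15,7)·!8 + C(15,8)·!7 + C(15,9)·!6 + C(15,10)·!5 + C(15,11)·!4 + C(15,12)·!3 + C(15,13)·!2 + C(15,14)·!1 + C(15,15)·!0 = 6435·14833 + 6435·1854 + 5005·265 + 3003·44 + 1365·9 + 455·2 + 105·1 + 15·0 + 1·1 = 108852603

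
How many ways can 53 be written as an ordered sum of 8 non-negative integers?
C(53+8-1, 8-1) = C(60, 7) = 386206920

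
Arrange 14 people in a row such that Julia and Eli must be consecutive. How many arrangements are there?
Treat the 2 as one block: (14-2+1)! × 2! = 6227020800 × 2 = 12454041600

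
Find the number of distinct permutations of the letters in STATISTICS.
10! / (3! × 3! × 1! × 2! × 1!) = 50400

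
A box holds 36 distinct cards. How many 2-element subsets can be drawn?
C(36,2) = 36!/(2!×34!) = 630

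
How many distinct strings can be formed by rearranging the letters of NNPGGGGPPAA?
11! / (2! × 3! × 4! × 2!) = 69300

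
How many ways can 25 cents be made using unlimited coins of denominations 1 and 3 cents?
Coefficient of x^25 in 1/(1-x^1) · 1/(1-x^3). Use j coins of 3 for j = 0..⌊25/3⌋ = 8, the rest in 1s: 8 + 1 = 9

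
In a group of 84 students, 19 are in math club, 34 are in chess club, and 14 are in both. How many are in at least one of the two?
|A∪B| = |A| + |B| - |A∩B| = 19 + 34 - 14 = 39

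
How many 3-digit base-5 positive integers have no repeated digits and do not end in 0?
Last digit: 4 nonzero choices. First digit: 3 (nonzero, ≠last). Middle 1: P(3,1) = 3. Total = 36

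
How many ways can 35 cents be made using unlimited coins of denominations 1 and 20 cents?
Coefficient of x^35 in 1/(1-x^1) · 1/(1-x^20). Use j coins of 20 for j = 0..⌊35/20⌋ = 1, the rest in 1s: 1 + 1 = 2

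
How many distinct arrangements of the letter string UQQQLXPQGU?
10! / (1! × 1! × 4! × 1! × 1! × 2!) = 75600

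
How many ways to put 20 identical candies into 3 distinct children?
C(20+3-1, 3-1) = C(22, 2) = 231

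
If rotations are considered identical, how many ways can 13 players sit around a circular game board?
Circular: fix one position, arrange the rest. (13-1)! = 479001600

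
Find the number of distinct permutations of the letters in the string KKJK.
4! / (3! × 1!) = 4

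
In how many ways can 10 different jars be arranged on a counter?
10! = 3628800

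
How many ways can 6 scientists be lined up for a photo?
6! = 720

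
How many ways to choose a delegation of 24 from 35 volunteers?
C(35,24) = 35!/(24!×11!) = 417225900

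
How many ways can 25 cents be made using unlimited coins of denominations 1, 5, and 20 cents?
Coefficient of x^25 in 1/(1-x^1) · 1/(1-x^5) · 1/(1-x^20). Case on j = number of 20-cent coins (j = 0..1); remainder r = 25 - 20j is made from {1,5} in ⌊r/5⌋+1 ways. r = 25, 5 → 6 + 2 = 8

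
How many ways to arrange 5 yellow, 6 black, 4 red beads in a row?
15! / (5! × 6! × 4!) = 630630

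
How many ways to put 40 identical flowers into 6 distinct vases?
C(40+6-1, 6-1) = C(45, 5) = 1221759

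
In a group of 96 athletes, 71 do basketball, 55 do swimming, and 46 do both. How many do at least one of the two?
|A∪B| = |A| + |B| - |A∩B| = 71 + 55 - 46 = 80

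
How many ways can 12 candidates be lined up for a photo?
12! = 479001600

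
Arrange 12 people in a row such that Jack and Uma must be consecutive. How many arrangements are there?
Treat the 2 as one block: (12-2+1)! × 2! = 39916800 × 2 = 79833600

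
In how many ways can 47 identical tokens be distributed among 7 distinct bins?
C(47+7-1, 7-1) = C(53, 6) = 22957480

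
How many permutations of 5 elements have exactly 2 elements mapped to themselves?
Choose the 2 fixed points C(5,2) = 10, derange the rest: !3 = Σ_{j=0}^{3} (-1)^j·3!/j! = 6 - 6 + 3 - 1 = 2. Product = 10 × 2 = 20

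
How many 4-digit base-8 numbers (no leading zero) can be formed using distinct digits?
First digit: 7 choices (nonzero). Then descending: 7 × 7 × 6 × 5 = 1470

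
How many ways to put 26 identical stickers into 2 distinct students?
C(26+2-1, 2-1) = C(27, 1) = 27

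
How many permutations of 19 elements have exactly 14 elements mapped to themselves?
Choose the 14 fixed points C(19,14) = 11628, derange the rest: !5 = Σ_{j=0}^{5} (-1)^j·5!/j! = 120 - 120 + 60 - 20 + 5 - 1 = 44. Product = 11628 × 44 = 511632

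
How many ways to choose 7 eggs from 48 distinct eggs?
C(48,7) = 48!/(7!×41!) = 73629072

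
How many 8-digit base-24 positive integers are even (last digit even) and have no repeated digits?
Last∈{0,2,4,6,8,10,12,14,16,18,20,22}. Last=0: 1235591280. Last nonzero: 11×22×P(22,6) = 13000569120. Total = 14236160400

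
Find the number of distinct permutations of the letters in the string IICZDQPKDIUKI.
13! / (4! × 1! × 1! × 1! × 2! × 2! × 1! × 1!) = 64864800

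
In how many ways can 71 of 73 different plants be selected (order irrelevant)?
C(73,71) = 73!/(71!×2!) = 2628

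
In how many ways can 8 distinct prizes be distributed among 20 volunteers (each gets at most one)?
P(20,8) = 20!/(20-8)! = 5079110400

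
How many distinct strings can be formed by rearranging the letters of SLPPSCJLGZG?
11! / (2! × 1! × 2! × 2! × 1! × 2! × 1!) = 2494800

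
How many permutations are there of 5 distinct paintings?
5! = 120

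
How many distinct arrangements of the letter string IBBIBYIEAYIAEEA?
15! / (3! × 3! × 3! × 2! × 4!) = 126126000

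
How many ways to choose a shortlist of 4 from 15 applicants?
C(15,4) = 15!/(4!×11!) = 1365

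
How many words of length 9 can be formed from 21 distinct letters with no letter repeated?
P(21,9) = 21!/(21-9)! = 106661318400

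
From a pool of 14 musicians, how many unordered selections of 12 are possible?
C(14,12) = 14!/(12!×2!) = 91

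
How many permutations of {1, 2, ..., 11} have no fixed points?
!11 = Σ_{j=0}^{11} (-1)^j·11!/j! = 39916800 - 39916800 + 19958400 - 6652800 + 1663200 - 332640 + 55440 - 7920 + 990 - 110 + 11 - 1 = 14684570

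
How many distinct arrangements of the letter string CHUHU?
5! / (1! × 2! × 2!) = 30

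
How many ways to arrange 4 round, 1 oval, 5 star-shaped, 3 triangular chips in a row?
13! / (4! × 1! × 5! × 3!) = 360360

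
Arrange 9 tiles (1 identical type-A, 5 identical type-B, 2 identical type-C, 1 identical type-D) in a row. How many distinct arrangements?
9! / (1! × 5! × 2! × 1!) = 1512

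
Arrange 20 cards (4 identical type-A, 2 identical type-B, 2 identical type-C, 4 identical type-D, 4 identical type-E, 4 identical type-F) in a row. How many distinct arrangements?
20! / (4! × 2! × 2! × 4! × 4! × 4!) = 1833241410000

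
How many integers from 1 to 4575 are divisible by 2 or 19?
⌊4575/2⌋ + ⌊4575/19⌋ - ⌊4575/38⌋ = 2287 + 240 - 120 = 2407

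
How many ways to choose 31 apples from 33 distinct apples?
C(33,31) = 33!/(31!×2!) = 528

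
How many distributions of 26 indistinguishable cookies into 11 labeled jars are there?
C(26+11-1, 11-1) = C(36, 10) = 254186856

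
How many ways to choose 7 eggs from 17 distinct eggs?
C(17,7) = 17!/(7!×10!) = 19448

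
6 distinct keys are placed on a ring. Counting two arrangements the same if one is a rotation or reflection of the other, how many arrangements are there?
(6-1)!/2 = 120/2 = 60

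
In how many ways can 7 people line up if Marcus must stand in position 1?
Fix one position: (7-1)! = 720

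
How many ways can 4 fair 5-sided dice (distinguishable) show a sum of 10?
Coefficient of x^10 in (x + x² + ... + x^5)^4. By inclusion-exclusion on dice exceeding 5: Σ_j (-1)^j C(4,j)·C(10-1-5j, 3) = C(4,0)·C(9,3) - C(4,1)·C(4,3) = 1·84 - 4·4 = 68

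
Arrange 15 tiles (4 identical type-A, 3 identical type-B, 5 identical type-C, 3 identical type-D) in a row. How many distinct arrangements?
15! / (4! × 3! × 5! × 3!) = 12612600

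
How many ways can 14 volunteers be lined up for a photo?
14! = 87178291200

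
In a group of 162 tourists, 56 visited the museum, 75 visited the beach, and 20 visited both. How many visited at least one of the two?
|A∪B| = |A| + |B| - |A∩B| = 56 + 75 - 20 = 111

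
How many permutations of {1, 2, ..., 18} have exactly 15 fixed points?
Choose the 15 fixed points C(18,15) = 816, derange the rest: !3 = Σ_{j=0}^{3} (-1)^j·3!/j! = 6 - 6 + 3 - 1 = 2. Product = 816 × 2 = 1632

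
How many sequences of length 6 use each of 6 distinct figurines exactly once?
6! = 720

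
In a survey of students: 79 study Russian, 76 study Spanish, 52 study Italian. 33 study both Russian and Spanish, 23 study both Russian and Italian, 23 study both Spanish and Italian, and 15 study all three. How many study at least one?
|A∪B∪C| = 79+76+52-33-23-23+15 = 143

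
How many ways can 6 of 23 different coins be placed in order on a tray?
P(23,6) = 23!/(23-6)! = 72681840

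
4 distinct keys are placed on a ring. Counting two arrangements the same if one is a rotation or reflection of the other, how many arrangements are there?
(4-1)!/2 = 6/2 = 3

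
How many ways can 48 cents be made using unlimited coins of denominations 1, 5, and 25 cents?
Coefficient of x^48 in 1/(1-x^1) · 1/(1-x^5) · 1/(1-x^25). Case on j = number of 25-cent coins (j = 0..1); remainder r = 48 - 25j is made from {1,5} in ⌊r/5⌋+1 ways. r = 48, 23 → 10 + 5 = 15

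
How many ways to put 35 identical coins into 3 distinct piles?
C(35+3-1, 3-1) = C(37, 2) = 666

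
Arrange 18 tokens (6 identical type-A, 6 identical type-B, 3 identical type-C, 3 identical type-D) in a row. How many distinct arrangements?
18! / (6! × 6! × 3! × 3!) = 343062720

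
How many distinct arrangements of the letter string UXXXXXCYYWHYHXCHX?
17! / (3! × 7! × 1! × 3! × 1! × 2!) = 980179200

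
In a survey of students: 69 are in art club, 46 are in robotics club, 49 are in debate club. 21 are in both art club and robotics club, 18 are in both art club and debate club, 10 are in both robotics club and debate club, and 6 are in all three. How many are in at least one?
|A∪B∪C| = 69+46+49-21-18-10+6 = 121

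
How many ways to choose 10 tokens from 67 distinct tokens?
C(67,10) = 67!/(10!×57!) = 247994680648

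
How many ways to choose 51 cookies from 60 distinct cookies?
C(60,51) = 60!/(51!×9!) = 14783142660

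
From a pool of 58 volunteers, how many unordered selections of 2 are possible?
C(58,2) = 58!/(2!×56!) = 1653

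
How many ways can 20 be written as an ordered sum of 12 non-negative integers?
C(20+12-1, 12-1) = C(31, 11) = 84672315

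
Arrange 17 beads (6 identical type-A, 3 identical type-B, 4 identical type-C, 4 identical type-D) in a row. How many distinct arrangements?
17! / (6! × 3! × 4! × 4!) = 142942800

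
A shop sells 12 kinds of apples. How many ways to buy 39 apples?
C(39+12-1, 12-1) = C(50, 11) = 37353738800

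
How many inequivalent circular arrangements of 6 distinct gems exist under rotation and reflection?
(6-1)!/2 = 120/2 = 60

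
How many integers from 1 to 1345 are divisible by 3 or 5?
⌊1345/3⌋ + ⌊1345/5⌋ - ⌊1345/15⌋ = 448 + 269 - 89 = 628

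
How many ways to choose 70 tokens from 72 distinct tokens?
C(72,70) = 72!/(70!×2!) = 2556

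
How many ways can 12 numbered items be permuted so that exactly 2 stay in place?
Choose the 2 fixed points C(12,2) = 66, derange the rest: !10 = Σ_{j=0}^{10} (-1)^j·10!/j! = 3628800 - 3628800 + 1814400 - 604800 + 151200 - 30240 + 5040 - 720 + 90 - 10 + 1 = 1334961. Product = 66 × 1334961 = 88107426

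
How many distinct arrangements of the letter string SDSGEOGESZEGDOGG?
16! / (5! × 3! × 2! × 3! × 2! × 1!) = 1210809600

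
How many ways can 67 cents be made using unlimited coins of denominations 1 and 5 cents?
Coefficient of x^67 in 1/(1-x^1) · 1/(1-x^5). Use j coins of 5 for j = 0..⌊67/5⌋ = 13, the rest in 1s: 13 + 1 = 14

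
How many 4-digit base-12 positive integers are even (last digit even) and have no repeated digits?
Last∈{0,2,4,6,8,10}. Last=0: 990. Last nonzero: 5×10×P(10,2) = 4500. Total = 5490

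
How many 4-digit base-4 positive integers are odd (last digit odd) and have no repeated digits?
Last∈{1,3}. Last=0: 0. Last nonzero: 2×2×P(2,2) = 8. Total = 8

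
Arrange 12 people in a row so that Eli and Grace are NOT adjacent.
Total - adjacent = 12! - (12-1)!×2 = 479001600 - 79833600 = 399168000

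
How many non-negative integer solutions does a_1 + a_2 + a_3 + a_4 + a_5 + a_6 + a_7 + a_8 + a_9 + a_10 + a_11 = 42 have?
C(42+11-1, 11-1) = C(52, 10) = 15820024220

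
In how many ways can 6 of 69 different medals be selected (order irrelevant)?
C(69,6) = 69!/(6!×63!) = 119877472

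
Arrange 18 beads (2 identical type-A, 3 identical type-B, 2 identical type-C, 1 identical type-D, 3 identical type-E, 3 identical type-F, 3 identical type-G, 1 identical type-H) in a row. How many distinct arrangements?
18! / (2! × 3! × 2! × 1! × 3! × 3! × 3! × 1!) = 1235025792000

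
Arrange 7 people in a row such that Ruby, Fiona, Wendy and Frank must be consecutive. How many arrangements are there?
Treat the 4 as one block: (7-4+1)! × 4! = 24 × 24 = 576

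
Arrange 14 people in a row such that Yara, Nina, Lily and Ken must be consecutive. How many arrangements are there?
Treat the 4 as one block: (14-4+1)! × 4! = 39916800 × 24 = 958003200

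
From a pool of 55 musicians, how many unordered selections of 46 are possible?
C(55,46) = 55!/(46!×9!) = 6358402050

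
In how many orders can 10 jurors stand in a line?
10! = 3628800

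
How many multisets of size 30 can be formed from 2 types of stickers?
C(30+2-1, 2-1) = C(31, 1) = 31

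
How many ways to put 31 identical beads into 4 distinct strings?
C(31+4-1, 4-1) = C(34, 3) = 5984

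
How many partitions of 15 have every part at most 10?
Let r_j(i) = number of partitions of i into parts ≤ j, for i = 0..15. r_1(i) = 1 for all i; r_j(i) = r_{j-1}(i) + r_j(i-j). Rows j = 2..10: ≤2: 1 1 2 2 3 3 4 4 5 5 6 6 7 7 8 8; ≤3: 1 1 2 3 4 5 7 8 10 12 14 16 19 21 24 27; ≤4: 1 1 2 3 5 6 9 11 15 18 23 27 34 39 47 54; ≤5: 1 1 2 3 5 7 10 13 18 23 30 37 47 57 70 84; ≤6: 1 1 2 3 5 7 11 14 20 26 35 44 58 71 90 110; ≤7: 1 1 2 3 5 7 11 15 21 28 38 49 65 82 105 131; ≤8: 1 1 2 3 5 7 11 15 22 29 40 52 70 89 116 146; ≤9: 1 1 2 3 5 7 11 15 22 30 41 54 73 94 123 157; ≤10: 1 1 2 3 5 7 11 15 22 30 42 55 75 97 128 164. r_10(15) = 164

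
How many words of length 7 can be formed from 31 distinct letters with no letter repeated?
P(31,7) = 31!/(31-7)! = 13253058000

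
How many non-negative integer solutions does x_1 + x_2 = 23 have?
C(23+2-1, 2-1) = C(24, 1) = 24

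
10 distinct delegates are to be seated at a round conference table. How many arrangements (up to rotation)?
Circular: fix one position, arrange the rest. (10-1)! = 362880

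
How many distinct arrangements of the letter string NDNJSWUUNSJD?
12! / (2! × 1! × 2! × 2! × 2! × 3!) = 4989600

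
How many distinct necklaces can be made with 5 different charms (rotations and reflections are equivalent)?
(5-1)!/2 = 24/2 = 12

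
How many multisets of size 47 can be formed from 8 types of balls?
C(47+8-1, 8-1) = C(54, 7) = 177100560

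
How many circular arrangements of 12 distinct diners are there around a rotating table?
Circular: fix one position, arrange the rest. (12-1)! = 39916800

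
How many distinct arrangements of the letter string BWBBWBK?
7! / (4! × 1! × 2!) = 105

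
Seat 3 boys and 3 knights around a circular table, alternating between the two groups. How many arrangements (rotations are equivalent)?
Fix one of the boys: (3-1)! ways for the remaining boys, × 3! ways for the knights = 2 × 6 = 12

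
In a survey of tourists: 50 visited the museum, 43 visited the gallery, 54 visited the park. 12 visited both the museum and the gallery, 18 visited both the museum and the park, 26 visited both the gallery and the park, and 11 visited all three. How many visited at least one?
|A∪B∪C| = 50+43+54-12-18-26+11 = 102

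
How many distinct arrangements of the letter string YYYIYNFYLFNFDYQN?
16! / (1! × 3! × 1! × 1! × 3! × 6! × 1!) = 807206400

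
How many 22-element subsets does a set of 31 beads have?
C(31,22) = 31!/(22!×9!) = 20160075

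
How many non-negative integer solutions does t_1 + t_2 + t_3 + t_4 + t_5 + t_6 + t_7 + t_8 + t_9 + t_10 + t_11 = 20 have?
C(20+11-1, 11-1) = C(30, 10) = 30045015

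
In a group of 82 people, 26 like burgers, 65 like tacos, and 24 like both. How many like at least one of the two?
|A∪B| = |A| + |B| - |A∩B| = 26 + 65 - 24 = 67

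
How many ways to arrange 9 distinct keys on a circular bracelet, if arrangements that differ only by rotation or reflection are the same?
(9-1)!/2 = 40320/2 = 20160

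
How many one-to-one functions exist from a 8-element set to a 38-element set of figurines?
P(38,8) = 38!/(38-8)! = 1971788797440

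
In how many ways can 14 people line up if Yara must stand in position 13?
Fix one position: (14-1)! = 6227020800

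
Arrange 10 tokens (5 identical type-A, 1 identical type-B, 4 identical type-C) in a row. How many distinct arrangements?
10! / (5! × 1! × 4!) = 1260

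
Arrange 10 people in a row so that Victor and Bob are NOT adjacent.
Total - adjacent = 10! - (10-1)!×2 = 3628800 - 725760 = 2903040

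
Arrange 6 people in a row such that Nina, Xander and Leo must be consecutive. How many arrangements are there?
Treat the 3 as one block: (6-3+1)! × 3! = 24 × 6 = 144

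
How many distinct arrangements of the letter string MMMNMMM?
7! / (1! × 6!) = 7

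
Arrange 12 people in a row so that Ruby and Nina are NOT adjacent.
Total - adjacent = 12! - (12-1)!×2 = 479001600 - 79833600 = 399168000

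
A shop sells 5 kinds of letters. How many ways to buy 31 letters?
C(31+5-1, 5-1) = C(35, 4) = 52360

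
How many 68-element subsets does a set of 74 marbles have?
C(74,68) = 74!/(68!×6!) = 185250786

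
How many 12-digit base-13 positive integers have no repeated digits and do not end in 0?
Last digit: 12 nonzero choices. First digit: 11 (nonzero, ≠last). Middle 10: P(11,10) = 39916800. Total = 5269017600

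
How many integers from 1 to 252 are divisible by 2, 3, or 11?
⌊252/2⌋+⌊252/3⌋+⌊252/11⌋ - ⌊252/6⌋-⌊252/22⌋-⌊252/33⌋ + ⌊252/66⌋ = 126+84+22 - 42-11-7 + 3 = 175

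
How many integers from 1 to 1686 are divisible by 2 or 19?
⌊1686/2⌋ + ⌊1686/19⌋ - ⌊1686/38⌋ = 843 + 88 - 44 = 887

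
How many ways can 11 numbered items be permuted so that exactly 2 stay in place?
Choose the 2 fixed points C(11,2) = 55, derange the rest: !9 = Σ_{j=0}^{9} (-1)^j·9!/j! = 362880 - 362880 + 181440 - 60480 + 15120 - 3024 + 504 - 72 + 9 - 1 = 133496. Product = 55 × 133496 = 7342280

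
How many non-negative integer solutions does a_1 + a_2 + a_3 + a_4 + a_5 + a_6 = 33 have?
C(33+6-1, 6-1) = C(38, 5) = 501942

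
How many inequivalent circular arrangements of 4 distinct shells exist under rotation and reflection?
(4-1)!/2 = 6/2 = 3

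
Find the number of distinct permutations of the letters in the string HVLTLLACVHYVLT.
14! / (1! × 1! × 2! × 4! × 1! × 3! × 2!) = 151351200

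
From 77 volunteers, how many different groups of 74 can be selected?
C(77,74) = 77!/(74!×3!) = 73150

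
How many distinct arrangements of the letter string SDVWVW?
6! / (1! × 1! × 2! × 2!) = 180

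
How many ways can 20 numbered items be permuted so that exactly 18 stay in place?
Choose the 18 fixed points C(20,18) = 190, derange the rest: !2 = Σ_{j=0}^{2} (-1)^j·2!/j! = 2 - 2 + 1 = 1. Product = 190 × 1 = 190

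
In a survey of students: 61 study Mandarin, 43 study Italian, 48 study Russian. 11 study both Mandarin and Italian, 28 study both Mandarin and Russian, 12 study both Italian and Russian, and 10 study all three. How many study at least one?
|A∪B∪C| = 61+43+48-11-28-12+10 = 111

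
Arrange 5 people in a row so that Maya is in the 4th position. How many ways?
Fix one position: (5-1)! = 24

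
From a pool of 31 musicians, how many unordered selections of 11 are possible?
C(31,11) = 31!/(11!×20!) = 84672315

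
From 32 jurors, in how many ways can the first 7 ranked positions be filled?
P(32,7) = 32!/(32-7)! = 16963914240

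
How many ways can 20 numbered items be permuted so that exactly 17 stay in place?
Choose the 17 fixed points C(20,17) = 1140, derange the rest: !3 = Σ_{j=0}^{3} (-1)^j·3!/j! = 6 - 6 + 3 - 1 = 2. Product = 1140 × 2 = 2280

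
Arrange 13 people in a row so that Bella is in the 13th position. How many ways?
Fix one position: (13-1)! = 479001600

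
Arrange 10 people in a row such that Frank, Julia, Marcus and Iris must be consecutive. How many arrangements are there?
Treat the 4 as one block: (10-4+1)! × 4! = 5040 × 24 = 120960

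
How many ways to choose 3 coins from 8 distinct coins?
C(8,3) = 8!/(3!×5!) = 56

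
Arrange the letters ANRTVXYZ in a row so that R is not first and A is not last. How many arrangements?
By inclusion-exclusion: 8! - 2×(8-1)! + (8-2)! = 40320 - 10080 + 720 = 30960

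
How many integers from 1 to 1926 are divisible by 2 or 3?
⌊1926/2⌋ + ⌊1926/3⌋ - ⌊1926/6⌋ = 963 + 642 - 321 = 1284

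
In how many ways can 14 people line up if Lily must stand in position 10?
Fix one position: (14-1)! = 6227020800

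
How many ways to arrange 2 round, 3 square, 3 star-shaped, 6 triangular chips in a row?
14! / (2! × 3! × 3! × 6!) = 1681680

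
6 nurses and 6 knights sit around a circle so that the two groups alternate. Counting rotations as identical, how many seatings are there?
Fix one of the nurses: (6-1)! ways for the remaining nurses, × 6! ways for the knights = 120 × 720 = 86400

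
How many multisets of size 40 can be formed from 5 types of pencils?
C(40+5-1, 5-1) = C(44, 4) = 135751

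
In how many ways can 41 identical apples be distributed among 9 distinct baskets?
C(41+9-1, 9-1) = C(49, 8) = 450978066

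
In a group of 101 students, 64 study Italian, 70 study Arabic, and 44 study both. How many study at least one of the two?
|A∪B| = |A| + |B| - |A∩B| = 64 + 70 - 44 = 90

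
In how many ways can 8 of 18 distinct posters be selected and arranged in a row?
P(18,8) = 18!/(18-8)! = 1764322560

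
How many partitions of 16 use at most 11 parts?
By conjugation, equals partitions of 16 into parts ≤ 11. Let r_j(i) = number of partitions of i into parts ≤ j, for i = 0..16. r_1(i) = 1 for all i; r_j(i) = r_{j-1}(i) + r_j(i-j). Rows j = 2..11: ≤2: 1 1 2 2 3 3 4 4 5 5 6 6 7 7 8 8 9; ≤3: 1 1 2 3 4 5 7 8 10 12 14 16 19 21 24 27 30; ≤4: 1 1 2 3 5 6 9 11 15 18 23 27 34 39 47 54 64; ≤5: 1 1 2 3 5 7 10 13 18 23 30 37 47 57 70 84 101; ≤6: 1 1 2 3 5 7 11 14 20 26 35 44 58 71 90 110 136; ≤7: 1 1 2 3 5 7 11 15 21 28 38 49 65 82 105 131 164; ≤8: 1 1 2 3 5 7 11 15 22 29 40 52 70 89 116 146 186; ≤9: 1 1 2 3 5 7 11 15 22 30 41 54 73 94 123 157 201; ≤10: 1 1 2 3 5 7 11 15 22 30 42 55 75 97 128 164 212; ≤11: 1 1 2 3 5 7 11 15 22 30 42 56 76 99 131 169 219. r_11(16) = 219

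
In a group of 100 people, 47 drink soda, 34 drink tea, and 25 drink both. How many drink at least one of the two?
|A∪B| = |A| + |B| - |A∩B| = 47 + 34 - 25 = 56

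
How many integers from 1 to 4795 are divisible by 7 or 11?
⌊4795/7⌋ + ⌊4795/11⌋ - ⌊4795/77⌋ = 685 + 435 - 62 = 1058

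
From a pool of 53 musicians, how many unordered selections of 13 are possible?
C(53,13) = 53!/(13!×40!) = 841392966470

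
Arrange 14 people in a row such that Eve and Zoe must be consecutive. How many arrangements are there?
Treat the 2 as one block: (14-2+1)! × 2! = 6227020800 × 2 = 12454041600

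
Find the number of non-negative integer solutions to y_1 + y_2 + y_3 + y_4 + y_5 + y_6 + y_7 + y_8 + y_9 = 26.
C(26+9-1, 9-1) = C(34, 8) = 18156204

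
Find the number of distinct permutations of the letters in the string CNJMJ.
5! / (1! × 2! × 1! × 1!) = 60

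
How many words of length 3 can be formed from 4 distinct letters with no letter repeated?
P(4,3) = 4!/(4-3)! = 24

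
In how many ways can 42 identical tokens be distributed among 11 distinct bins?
C(42+11-1, 11-1) = C(52, 10) = 15820024220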